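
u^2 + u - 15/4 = (u - 3/2)*(u + 5/2)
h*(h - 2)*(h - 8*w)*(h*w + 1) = h^4*w - 8*h^3*w^2 - 2*h^3*w + h^3 + 16*h^2*w^2 - 8*h^2*w - 2*h^2 + 16*h*w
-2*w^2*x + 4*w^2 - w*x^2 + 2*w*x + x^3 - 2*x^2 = (-2*w + x)*(w + x)*(x - 2)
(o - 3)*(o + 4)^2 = o^3 + 5*o^2 - 8*o - 48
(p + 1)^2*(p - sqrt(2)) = p^3 - sqrt(2)*p^2 + 2*p^2 - 2*sqrt(2)*p + p - sqrt(2)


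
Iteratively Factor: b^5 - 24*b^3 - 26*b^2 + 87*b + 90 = (b + 3)*(b^4 - 3*b^3 - 15*b^2 + 19*b + 30) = (b - 5)*(b + 3)*(b^3 + 2*b^2 - 5*b - 6) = (b - 5)*(b + 3)^2*(b^2 - b - 2) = (b - 5)*(b + 1)*(b + 3)^2*(b - 2)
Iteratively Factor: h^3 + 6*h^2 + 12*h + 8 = (h + 2)*(h^2 + 4*h + 4) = (h + 2)^2*(h + 2)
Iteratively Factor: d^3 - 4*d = (d - 2)*(d^2 + 2*d) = (d - 2)*(d + 2)*(d)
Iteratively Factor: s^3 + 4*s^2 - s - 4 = (s - 1)*(s^2 + 5*s + 4) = (s - 1)*(s + 4)*(s + 1)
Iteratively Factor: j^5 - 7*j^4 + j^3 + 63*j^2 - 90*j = (j)*(j^4 - 7*j^3 + j^2 + 63*j - 90) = j*(j - 3)*(j^3 - 4*j^2 - 11*j + 30) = j*(j - 3)*(j + 3)*(j^2 - 7*j + 10) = j*(j - 3)*(j - 2)*(j + 3)*(j - 5)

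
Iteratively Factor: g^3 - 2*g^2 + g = (g - 1)*(g^2 - g) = g*(g - 1)*(g - 1)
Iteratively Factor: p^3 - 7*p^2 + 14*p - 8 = (p - 4)*(p^2 - 3*p + 2) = (p - 4)*(p - 2)*(p - 1)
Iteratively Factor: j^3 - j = (j - 1)*(j^2 + j) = j*(j - 1)*(j + 1)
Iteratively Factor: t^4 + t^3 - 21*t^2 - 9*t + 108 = (t + 4)*(t^3 - 3*t^2 - 9*t + 27) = (t + 3)*(t + 4)*(t^2 - 6*t + 9) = (t - 3)*(t + 3)*(t + 4)*(t - 3)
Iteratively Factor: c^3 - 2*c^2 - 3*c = (c)*(c^2 - 2*c - 3) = c*(c - 3)*(c + 1)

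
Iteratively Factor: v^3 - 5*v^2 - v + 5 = (v - 1)*(v^2 - 4*v - 5) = (v - 1)*(v + 1)*(v - 5)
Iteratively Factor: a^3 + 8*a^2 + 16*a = (a + 4)*(a^2 + 4*a) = a*(a + 4)*(a + 4)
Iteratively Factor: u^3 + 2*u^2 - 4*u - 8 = (u + 2)*(u^2 - 4) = (u - 2)*(u + 2)*(u + 2)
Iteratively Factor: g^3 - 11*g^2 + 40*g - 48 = (g - 4)*(g^2 - 7*g + 12) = (g - 4)^2*(g - 3)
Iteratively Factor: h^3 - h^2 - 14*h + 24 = (h - 3)*(h^2 + 2*h - 8) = (h - 3)*(h - 2)*(h + 4)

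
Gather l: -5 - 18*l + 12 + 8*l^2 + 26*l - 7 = 8*l^2 + 8*l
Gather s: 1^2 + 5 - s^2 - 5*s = -s^2 - 5*s + 6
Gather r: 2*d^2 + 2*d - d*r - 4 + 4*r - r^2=2*d^2 + 2*d - r^2 + r*(4 - d) - 4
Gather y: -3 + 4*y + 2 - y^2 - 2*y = -y^2 + 2*y - 1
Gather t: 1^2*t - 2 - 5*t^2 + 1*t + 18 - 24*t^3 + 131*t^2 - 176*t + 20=-24*t^3 + 126*t^2 - 174*t + 36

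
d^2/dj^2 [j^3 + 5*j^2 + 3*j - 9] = 6*j + 10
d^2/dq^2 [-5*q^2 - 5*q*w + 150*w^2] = -10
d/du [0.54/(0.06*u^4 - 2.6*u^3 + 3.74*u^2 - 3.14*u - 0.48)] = (-0.1296*u^3 + 4.212*u^2 - 4.0392*u + 1.6956)/(-0.06*u^4 + 2.6*u^3 - 3.74*u^2 + 3.14*u + 0.48)^2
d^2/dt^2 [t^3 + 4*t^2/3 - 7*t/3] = 6*t + 8/3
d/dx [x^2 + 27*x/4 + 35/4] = 2*x + 27/4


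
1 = 1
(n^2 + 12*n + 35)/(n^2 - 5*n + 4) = (n^2 + 12*n + 35)/(n^2 - 5*n + 4)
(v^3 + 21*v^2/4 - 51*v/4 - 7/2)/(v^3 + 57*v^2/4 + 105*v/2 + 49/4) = (v - 2)/(v + 7)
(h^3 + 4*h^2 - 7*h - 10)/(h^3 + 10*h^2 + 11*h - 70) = (h + 1)/(h + 7)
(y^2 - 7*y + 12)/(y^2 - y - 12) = (y - 3)/(y + 3)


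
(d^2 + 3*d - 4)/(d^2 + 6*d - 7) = (d + 4)/(d + 7)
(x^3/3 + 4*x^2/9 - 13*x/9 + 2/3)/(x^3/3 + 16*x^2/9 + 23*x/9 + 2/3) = (3*x^2 - 5*x + 2)/(3*x^2 + 7*x + 2)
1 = 1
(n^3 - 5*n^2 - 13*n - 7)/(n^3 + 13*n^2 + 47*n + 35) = (n^2 - 6*n - 7)/(n^2 + 12*n + 35)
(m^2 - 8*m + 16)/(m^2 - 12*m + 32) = (m - 4)/(m - 8)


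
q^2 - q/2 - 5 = (q - 5/2)*(q + 2)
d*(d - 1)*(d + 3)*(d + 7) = d^4 + 9*d^3 + 11*d^2 - 21*d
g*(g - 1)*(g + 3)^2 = g^4 + 5*g^3 + 3*g^2 - 9*g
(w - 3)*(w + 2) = w^2 - w - 6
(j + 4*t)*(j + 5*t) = j^2 + 9*j*t + 20*t^2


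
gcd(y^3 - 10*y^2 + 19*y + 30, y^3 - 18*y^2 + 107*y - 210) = y^2 - 11*y + 30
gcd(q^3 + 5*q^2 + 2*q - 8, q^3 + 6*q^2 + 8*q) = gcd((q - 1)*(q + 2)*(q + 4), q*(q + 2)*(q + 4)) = q^2 + 6*q + 8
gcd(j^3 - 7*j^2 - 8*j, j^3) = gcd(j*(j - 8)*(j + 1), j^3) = j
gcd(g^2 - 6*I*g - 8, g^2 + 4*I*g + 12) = g - 2*I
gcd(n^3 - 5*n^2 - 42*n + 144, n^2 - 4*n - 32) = n - 8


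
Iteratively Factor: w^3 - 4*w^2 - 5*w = (w - 5)*(w^2 + w) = (w - 5)*(w + 1)*(w)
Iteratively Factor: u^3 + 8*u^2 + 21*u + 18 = (u + 2)*(u^2 + 6*u + 9) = (u + 2)*(u + 3)*(u + 3)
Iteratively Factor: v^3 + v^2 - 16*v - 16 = (v - 4)*(v^2 + 5*v + 4) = (v - 4)*(v + 1)*(v + 4)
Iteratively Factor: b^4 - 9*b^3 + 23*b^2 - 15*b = (b - 3)*(b^3 - 6*b^2 + 5*b) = (b - 3)*(b - 1)*(b^2 - 5*b) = b*(b - 3)*(b - 1)*(b - 5)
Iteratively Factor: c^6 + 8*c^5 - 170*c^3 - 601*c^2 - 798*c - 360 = (c + 3)*(c^5 + 5*c^4 - 15*c^3 - 125*c^2 - 226*c - 120) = (c - 5)*(c + 3)*(c^4 + 10*c^3 + 35*c^2 + 50*c + 24) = (c - 5)*(c + 3)^2*(c^3 + 7*c^2 + 14*c + 8) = (c - 5)*(c + 3)^2*(c + 4)*(c^2 + 3*c + 2) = (c - 5)*(c + 1)*(c + 3)^2*(c + 4)*(c + 2)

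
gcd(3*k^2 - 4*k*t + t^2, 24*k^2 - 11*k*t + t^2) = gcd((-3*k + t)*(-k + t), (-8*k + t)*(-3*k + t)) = -3*k + t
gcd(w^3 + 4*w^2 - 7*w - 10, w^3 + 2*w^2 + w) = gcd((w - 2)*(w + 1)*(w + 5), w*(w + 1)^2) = w + 1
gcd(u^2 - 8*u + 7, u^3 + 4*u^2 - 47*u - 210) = u - 7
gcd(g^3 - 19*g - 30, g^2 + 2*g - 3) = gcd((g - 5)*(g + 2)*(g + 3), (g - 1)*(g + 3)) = g + 3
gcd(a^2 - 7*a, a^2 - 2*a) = a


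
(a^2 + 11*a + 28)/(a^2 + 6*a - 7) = (a + 4)/(a - 1)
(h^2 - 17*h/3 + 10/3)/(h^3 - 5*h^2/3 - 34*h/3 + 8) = (h - 5)/(h^2 - h - 12)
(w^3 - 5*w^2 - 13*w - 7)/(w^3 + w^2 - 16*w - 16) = (w^2 - 6*w - 7)/(w^2 - 16)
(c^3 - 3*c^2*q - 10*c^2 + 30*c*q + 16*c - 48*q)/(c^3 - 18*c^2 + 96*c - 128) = (c - 3*q)/(c - 8)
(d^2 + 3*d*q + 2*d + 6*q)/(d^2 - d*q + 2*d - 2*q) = (-d - 3*q)/(-d + q)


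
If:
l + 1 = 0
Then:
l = -1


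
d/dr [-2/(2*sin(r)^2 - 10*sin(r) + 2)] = (2*sin(r) - 5)*cos(r)/(sin(r)^2 - 5*sin(r) + 1)^2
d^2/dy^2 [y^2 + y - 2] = 2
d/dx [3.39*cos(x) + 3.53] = -3.39*sin(x)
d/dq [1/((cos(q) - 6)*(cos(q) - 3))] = (2*cos(q) - 9)*sin(q)/((cos(q) - 6)^2*(cos(q) - 3)^2)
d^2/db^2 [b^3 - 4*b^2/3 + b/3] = 6*b - 8/3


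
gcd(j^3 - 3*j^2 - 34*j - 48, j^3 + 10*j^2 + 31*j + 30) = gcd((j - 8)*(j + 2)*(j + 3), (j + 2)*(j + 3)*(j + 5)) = j^2 + 5*j + 6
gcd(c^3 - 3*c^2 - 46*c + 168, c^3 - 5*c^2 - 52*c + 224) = c^2 + 3*c - 28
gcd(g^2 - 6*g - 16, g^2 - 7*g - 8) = g - 8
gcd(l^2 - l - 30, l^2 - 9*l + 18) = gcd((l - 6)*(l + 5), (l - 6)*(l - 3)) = l - 6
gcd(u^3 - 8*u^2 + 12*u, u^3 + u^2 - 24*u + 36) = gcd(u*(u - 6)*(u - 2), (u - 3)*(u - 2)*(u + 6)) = u - 2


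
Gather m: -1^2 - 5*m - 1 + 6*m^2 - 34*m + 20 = 6*m^2 - 39*m + 18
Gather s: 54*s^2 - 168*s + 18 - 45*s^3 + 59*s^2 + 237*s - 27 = -45*s^3 + 113*s^2 + 69*s - 9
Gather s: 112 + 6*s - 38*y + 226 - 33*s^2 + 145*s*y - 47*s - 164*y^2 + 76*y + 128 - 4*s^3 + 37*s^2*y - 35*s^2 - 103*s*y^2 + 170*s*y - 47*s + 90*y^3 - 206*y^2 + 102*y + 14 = -4*s^3 + s^2*(37*y - 68) + s*(-103*y^2 + 315*y - 88) + 90*y^3 - 370*y^2 + 140*y + 480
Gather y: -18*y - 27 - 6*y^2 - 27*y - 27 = -6*y^2 - 45*y - 54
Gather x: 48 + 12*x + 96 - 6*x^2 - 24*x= -6*x^2 - 12*x + 144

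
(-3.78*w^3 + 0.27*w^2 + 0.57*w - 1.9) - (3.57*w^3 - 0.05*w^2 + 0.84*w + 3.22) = -7.35*w^3 + 0.32*w^2 - 0.27*w - 5.12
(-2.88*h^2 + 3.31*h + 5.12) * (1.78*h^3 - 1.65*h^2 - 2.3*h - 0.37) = -5.1264*h^5 + 10.6438*h^4 + 10.2761*h^3 - 14.9954*h^2 - 13.0007*h - 1.8944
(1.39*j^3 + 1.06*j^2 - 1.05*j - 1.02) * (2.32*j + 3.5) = 3.2248*j^4 + 7.3242*j^3 + 1.274*j^2 - 6.0414*j - 3.57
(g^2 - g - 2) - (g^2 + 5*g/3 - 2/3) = -8*g/3 - 4/3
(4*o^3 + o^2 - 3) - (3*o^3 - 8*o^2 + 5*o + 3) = o^3 + 9*o^2 - 5*o - 6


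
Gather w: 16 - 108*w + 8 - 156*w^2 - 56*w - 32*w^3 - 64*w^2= -32*w^3 - 220*w^2 - 164*w + 24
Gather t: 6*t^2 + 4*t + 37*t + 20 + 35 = 6*t^2 + 41*t + 55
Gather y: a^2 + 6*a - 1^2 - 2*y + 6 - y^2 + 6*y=a^2 + 6*a - y^2 + 4*y + 5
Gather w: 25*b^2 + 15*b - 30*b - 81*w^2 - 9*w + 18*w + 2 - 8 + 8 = 25*b^2 - 15*b - 81*w^2 + 9*w + 2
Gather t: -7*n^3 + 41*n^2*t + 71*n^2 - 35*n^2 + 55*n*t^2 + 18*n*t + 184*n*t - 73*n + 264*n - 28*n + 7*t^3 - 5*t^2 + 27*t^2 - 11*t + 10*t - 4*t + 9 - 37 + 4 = -7*n^3 + 36*n^2 + 163*n + 7*t^3 + t^2*(55*n + 22) + t*(41*n^2 + 202*n - 5) - 24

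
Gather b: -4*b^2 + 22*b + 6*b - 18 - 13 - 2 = -4*b^2 + 28*b - 33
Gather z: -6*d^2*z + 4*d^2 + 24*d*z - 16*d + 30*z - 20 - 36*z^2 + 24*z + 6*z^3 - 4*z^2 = 4*d^2 - 16*d + 6*z^3 - 40*z^2 + z*(-6*d^2 + 24*d + 54) - 20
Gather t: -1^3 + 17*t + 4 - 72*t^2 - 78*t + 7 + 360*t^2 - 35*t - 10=288*t^2 - 96*t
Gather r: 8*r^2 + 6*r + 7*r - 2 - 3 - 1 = 8*r^2 + 13*r - 6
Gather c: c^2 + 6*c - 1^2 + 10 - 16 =c^2 + 6*c - 7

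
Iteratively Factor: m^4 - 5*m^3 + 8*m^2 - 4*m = (m)*(m^3 - 5*m^2 + 8*m - 4) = m*(m - 2)*(m^2 - 3*m + 2) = m*(m - 2)*(m - 1)*(m - 2)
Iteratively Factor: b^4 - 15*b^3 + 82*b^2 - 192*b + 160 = (b - 4)*(b^3 - 11*b^2 + 38*b - 40) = (b - 4)*(b - 2)*(b^2 - 9*b + 20) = (b - 5)*(b - 4)*(b - 2)*(b - 4)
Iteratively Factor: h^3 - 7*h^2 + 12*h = (h)*(h^2 - 7*h + 12) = h*(h - 4)*(h - 3)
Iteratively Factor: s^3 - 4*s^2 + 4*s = (s - 2)*(s^2 - 2*s) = (s - 2)^2*(s)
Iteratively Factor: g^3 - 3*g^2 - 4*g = (g - 4)*(g^2 + g) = g*(g - 4)*(g + 1)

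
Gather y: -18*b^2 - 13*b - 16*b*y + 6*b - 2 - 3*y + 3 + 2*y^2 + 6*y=-18*b^2 - 7*b + 2*y^2 + y*(3 - 16*b) + 1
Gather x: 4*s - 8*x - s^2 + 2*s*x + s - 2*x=-s^2 + 5*s + x*(2*s - 10)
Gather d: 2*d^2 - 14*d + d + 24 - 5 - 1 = 2*d^2 - 13*d + 18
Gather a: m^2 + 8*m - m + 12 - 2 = m^2 + 7*m + 10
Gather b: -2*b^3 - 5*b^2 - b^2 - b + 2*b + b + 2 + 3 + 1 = -2*b^3 - 6*b^2 + 2*b + 6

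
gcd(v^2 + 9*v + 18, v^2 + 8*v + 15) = v + 3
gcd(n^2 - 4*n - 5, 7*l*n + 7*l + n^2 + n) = n + 1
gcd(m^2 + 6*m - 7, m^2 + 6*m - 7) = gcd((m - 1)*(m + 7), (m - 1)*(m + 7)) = m^2 + 6*m - 7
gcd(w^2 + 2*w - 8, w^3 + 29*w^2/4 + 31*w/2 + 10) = w + 4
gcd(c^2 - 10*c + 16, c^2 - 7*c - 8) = c - 8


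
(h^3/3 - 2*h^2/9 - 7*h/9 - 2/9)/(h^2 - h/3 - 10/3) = (3*h^2 + 4*h + 1)/(3*(3*h + 5))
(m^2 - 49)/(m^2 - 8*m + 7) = (m + 7)/(m - 1)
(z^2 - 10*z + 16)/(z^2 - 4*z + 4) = (z - 8)/(z - 2)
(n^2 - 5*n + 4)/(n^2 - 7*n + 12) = (n - 1)/(n - 3)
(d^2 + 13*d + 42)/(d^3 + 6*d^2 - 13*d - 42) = (d + 6)/(d^2 - d - 6)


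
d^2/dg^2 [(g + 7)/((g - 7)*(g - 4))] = 2*(g^3 + 21*g^2 - 315*g + 959)/(g^6 - 33*g^5 + 447*g^4 - 3179*g^3 + 12516*g^2 - 25872*g + 21952)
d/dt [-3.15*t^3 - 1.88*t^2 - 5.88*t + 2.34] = -9.45*t^2 - 3.76*t - 5.88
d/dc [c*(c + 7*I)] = 2*c + 7*I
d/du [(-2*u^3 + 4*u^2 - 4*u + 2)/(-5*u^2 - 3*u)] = 2*(5*u^4 + 6*u^3 - 16*u^2 + 10*u + 3)/(u^2*(25*u^2 + 30*u + 9))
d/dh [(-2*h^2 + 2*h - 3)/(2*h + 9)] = 4*(-h^2 - 9*h + 6)/(4*h^2 + 36*h + 81)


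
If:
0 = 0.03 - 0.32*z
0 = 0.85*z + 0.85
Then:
No Solution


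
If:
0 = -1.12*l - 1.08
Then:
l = -0.96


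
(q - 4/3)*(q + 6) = q^2 + 14*q/3 - 8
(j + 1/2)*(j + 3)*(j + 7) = j^3 + 21*j^2/2 + 26*j + 21/2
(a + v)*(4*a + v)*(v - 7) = 4*a^2*v - 28*a^2 + 5*a*v^2 - 35*a*v + v^3 - 7*v^2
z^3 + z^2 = z^2*(z + 1)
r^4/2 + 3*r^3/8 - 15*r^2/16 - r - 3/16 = (r/2 + 1/2)*(r - 3/2)*(r + 1/4)*(r + 1)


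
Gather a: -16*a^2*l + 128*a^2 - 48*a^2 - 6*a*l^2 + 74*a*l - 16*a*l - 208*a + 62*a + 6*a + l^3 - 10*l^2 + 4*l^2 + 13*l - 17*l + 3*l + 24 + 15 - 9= a^2*(80 - 16*l) + a*(-6*l^2 + 58*l - 140) + l^3 - 6*l^2 - l + 30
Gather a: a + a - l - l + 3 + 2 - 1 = 2*a - 2*l + 4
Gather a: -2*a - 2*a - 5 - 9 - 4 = -4*a - 18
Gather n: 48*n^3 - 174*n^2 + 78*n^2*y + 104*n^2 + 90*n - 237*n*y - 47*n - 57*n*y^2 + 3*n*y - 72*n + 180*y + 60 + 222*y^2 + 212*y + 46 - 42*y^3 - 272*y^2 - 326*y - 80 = 48*n^3 + n^2*(78*y - 70) + n*(-57*y^2 - 234*y - 29) - 42*y^3 - 50*y^2 + 66*y + 26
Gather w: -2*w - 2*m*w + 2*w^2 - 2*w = 2*w^2 + w*(-2*m - 4)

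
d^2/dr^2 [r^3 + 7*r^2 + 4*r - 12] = 6*r + 14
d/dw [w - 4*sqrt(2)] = 1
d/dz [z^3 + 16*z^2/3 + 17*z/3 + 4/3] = 3*z^2 + 32*z/3 + 17/3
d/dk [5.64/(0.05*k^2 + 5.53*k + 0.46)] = (-0.564*k - 31.1892)/(0.05*k^2 + 5.53*k + 0.46)^2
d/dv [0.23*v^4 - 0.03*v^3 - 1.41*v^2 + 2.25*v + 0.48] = 0.92*v^3 - 0.09*v^2 - 2.82*v + 2.25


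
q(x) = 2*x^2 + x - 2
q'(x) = 4*x + 1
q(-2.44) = 7.47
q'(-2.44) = -8.76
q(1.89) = 7.03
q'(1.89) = 8.56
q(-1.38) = 0.43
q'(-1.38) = -4.52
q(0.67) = -0.43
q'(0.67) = 3.68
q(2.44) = 12.35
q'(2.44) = 10.76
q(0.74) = -0.16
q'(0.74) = 3.96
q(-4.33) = 31.17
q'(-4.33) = -16.32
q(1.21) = 2.14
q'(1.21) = 5.84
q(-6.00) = 64.00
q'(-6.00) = -23.00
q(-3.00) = 13.00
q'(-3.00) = -11.00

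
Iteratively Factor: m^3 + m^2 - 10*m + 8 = (m - 1)*(m^2 + 2*m - 8) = (m - 1)*(m + 4)*(m - 2)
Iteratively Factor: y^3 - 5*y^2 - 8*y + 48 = (y - 4)*(y^2 - y - 12) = (y - 4)^2*(y + 3)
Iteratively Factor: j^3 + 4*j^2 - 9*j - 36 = (j - 3)*(j^2 + 7*j + 12) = (j - 3)*(j + 4)*(j + 3)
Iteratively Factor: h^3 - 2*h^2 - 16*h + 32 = (h - 4)*(h^2 + 2*h - 8) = (h - 4)*(h + 4)*(h - 2)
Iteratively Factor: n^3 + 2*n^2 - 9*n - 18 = (n + 2)*(n^2 - 9) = (n + 2)*(n + 3)*(n - 3)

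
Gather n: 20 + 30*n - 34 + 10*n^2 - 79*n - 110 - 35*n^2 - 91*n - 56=-25*n^2 - 140*n - 180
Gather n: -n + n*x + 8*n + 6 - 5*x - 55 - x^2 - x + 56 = n*(x + 7) - x^2 - 6*x + 7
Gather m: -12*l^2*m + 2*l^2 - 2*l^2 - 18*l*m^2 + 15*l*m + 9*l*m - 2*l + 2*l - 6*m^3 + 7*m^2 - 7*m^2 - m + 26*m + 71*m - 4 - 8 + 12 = -18*l*m^2 - 6*m^3 + m*(-12*l^2 + 24*l + 96)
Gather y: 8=8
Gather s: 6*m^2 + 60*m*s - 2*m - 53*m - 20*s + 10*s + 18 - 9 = 6*m^2 - 55*m + s*(60*m - 10) + 9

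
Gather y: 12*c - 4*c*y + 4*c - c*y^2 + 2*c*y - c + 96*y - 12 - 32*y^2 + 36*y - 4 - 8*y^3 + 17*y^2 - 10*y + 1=15*c - 8*y^3 + y^2*(-c - 15) + y*(122 - 2*c) - 15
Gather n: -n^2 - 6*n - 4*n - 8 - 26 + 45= -n^2 - 10*n + 11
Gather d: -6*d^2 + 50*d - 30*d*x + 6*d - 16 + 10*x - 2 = -6*d^2 + d*(56 - 30*x) + 10*x - 18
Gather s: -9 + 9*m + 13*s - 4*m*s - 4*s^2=9*m - 4*s^2 + s*(13 - 4*m) - 9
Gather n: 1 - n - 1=-n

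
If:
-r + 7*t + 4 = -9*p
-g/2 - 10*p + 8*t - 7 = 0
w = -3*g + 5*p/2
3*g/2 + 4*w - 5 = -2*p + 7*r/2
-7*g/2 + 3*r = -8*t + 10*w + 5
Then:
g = -2434/30687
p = -24172/30687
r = -39804/10229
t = -1172/10229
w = -53128/30687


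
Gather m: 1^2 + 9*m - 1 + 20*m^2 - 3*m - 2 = 20*m^2 + 6*m - 2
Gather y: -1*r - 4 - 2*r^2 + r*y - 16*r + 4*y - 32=-2*r^2 - 17*r + y*(r + 4) - 36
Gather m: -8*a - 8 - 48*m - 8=-8*a - 48*m - 16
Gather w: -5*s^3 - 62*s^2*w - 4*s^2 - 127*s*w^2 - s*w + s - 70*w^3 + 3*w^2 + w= -5*s^3 - 4*s^2 + s - 70*w^3 + w^2*(3 - 127*s) + w*(-62*s^2 - s + 1)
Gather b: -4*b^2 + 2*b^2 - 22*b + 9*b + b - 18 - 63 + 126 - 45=-2*b^2 - 12*b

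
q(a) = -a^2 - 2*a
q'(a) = -2*a - 2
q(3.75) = -21.56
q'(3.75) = -9.50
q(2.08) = -8.49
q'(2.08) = -6.16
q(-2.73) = -1.99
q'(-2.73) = 3.46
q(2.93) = -14.44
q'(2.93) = -7.86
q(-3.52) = -5.35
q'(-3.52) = 5.04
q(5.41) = -40.09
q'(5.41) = -12.82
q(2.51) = -11.32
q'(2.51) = -7.02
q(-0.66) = 0.88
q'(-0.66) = -0.68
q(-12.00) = -120.00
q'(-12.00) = 22.00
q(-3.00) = -3.00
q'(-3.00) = 4.00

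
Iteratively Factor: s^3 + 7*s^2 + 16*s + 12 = (s + 2)*(s^2 + 5*s + 6) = (s + 2)^2*(s + 3)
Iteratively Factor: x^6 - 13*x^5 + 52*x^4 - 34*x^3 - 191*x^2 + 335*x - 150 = (x + 2)*(x^5 - 15*x^4 + 82*x^3 - 198*x^2 + 205*x - 75) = (x - 5)*(x + 2)*(x^4 - 10*x^3 + 32*x^2 - 38*x + 15) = (x - 5)*(x - 1)*(x + 2)*(x^3 - 9*x^2 + 23*x - 15) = (x - 5)^2*(x - 1)*(x + 2)*(x^2 - 4*x + 3) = (x - 5)^2*(x - 1)^2*(x + 2)*(x - 3)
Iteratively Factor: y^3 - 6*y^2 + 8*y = (y - 2)*(y^2 - 4*y) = y*(y - 2)*(y - 4)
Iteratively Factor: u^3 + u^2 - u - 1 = (u + 1)*(u^2 - 1) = (u + 1)^2*(u - 1)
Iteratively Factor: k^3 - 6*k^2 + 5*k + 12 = (k - 3)*(k^2 - 3*k - 4) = (k - 3)*(k + 1)*(k - 4)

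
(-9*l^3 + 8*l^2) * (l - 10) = -9*l^4 + 98*l^3 - 80*l^2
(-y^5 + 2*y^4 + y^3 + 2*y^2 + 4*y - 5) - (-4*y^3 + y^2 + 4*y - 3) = -y^5 + 2*y^4 + 5*y^3 + y^2 - 2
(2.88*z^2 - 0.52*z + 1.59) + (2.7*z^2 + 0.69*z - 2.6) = 5.58*z^2 + 0.17*z - 1.01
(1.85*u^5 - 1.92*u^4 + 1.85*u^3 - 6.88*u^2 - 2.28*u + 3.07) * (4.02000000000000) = 7.437*u^5 - 7.7184*u^4 + 7.437*u^3 - 27.6576*u^2 - 9.1656*u + 12.3414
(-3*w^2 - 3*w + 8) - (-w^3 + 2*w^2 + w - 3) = w^3 - 5*w^2 - 4*w + 11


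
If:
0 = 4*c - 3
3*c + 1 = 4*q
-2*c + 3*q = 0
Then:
No Solution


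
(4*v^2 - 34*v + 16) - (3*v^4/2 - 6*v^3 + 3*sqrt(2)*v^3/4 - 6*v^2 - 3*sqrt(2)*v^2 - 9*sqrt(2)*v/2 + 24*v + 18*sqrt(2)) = -3*v^4/2 - 3*sqrt(2)*v^3/4 + 6*v^3 + 3*sqrt(2)*v^2 + 10*v^2 - 58*v + 9*sqrt(2)*v/2 - 18*sqrt(2) + 16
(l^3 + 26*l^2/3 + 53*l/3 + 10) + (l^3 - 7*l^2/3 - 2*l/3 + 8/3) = 2*l^3 + 19*l^2/3 + 17*l + 38/3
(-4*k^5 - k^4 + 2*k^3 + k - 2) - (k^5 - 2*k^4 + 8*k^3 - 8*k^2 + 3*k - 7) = -5*k^5 + k^4 - 6*k^3 + 8*k^2 - 2*k + 5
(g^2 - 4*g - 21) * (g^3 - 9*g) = g^5 - 4*g^4 - 30*g^3 + 36*g^2 + 189*g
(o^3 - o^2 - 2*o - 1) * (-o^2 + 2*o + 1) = -o^5 + 3*o^4 + o^3 - 4*o^2 - 4*o - 1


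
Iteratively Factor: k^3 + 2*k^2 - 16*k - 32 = (k - 4)*(k^2 + 6*k + 8) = (k - 4)*(k + 4)*(k + 2)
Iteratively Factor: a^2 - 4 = (a - 2)*(a + 2)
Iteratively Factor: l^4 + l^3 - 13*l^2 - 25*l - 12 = (l + 3)*(l^3 - 2*l^2 - 7*l - 4) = (l + 1)*(l + 3)*(l^2 - 3*l - 4) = (l + 1)^2*(l + 3)*(l - 4)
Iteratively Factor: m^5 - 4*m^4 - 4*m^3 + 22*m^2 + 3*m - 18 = (m + 2)*(m^4 - 6*m^3 + 8*m^2 + 6*m - 9) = (m - 1)*(m + 2)*(m^3 - 5*m^2 + 3*m + 9) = (m - 1)*(m + 1)*(m + 2)*(m^2 - 6*m + 9) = (m - 3)*(m - 1)*(m + 1)*(m + 2)*(m - 3)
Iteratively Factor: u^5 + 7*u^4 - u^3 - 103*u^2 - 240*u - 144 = (u + 1)*(u^4 + 6*u^3 - 7*u^2 - 96*u - 144) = (u + 1)*(u + 4)*(u^3 + 2*u^2 - 15*u - 36) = (u - 4)*(u + 1)*(u + 4)*(u^2 + 6*u + 9) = (u - 4)*(u + 1)*(u + 3)*(u + 4)*(u + 3)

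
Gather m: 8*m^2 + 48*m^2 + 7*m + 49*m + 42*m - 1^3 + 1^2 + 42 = 56*m^2 + 98*m + 42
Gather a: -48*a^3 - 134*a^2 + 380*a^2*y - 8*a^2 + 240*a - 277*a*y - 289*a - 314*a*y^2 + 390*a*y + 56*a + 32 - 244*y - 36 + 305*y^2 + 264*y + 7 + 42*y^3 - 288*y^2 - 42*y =-48*a^3 + a^2*(380*y - 142) + a*(-314*y^2 + 113*y + 7) + 42*y^3 + 17*y^2 - 22*y + 3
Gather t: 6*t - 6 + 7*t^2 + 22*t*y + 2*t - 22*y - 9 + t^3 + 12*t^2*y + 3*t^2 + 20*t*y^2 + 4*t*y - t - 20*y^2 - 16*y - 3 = t^3 + t^2*(12*y + 10) + t*(20*y^2 + 26*y + 7) - 20*y^2 - 38*y - 18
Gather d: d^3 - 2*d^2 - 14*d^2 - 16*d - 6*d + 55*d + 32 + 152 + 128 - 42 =d^3 - 16*d^2 + 33*d + 270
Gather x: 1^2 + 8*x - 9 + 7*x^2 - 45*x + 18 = 7*x^2 - 37*x + 10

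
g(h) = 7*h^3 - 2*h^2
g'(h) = 21*h^2 - 4*h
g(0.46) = 0.26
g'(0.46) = 2.60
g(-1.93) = -57.77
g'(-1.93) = 85.94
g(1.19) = 8.96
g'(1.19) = 24.98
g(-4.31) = -597.59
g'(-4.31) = 407.34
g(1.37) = 14.25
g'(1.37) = 33.93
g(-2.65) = -144.31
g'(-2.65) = 158.07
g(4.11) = 452.20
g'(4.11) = 338.29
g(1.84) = 36.84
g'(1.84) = 63.74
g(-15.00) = -24075.00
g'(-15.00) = 4785.00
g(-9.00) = -5265.00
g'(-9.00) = 1737.00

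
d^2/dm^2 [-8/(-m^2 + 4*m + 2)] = 16*(m^2 - 4*m - 4*(m - 2)^2 - 2)/(-m^2 + 4*m + 2)^3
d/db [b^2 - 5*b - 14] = 2*b - 5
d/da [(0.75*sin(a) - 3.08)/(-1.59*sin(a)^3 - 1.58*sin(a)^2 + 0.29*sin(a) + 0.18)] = (2.385*sin(a)^3 - 13.5066*sin(a)^2 - 9.7328*sin(a) + 1.0282)*cos(a)/(2.5281*sin(a)^6 + 5.0244*sin(a)^5 + 1.5742*sin(a)^4 - 1.4888*sin(a)^3 - 0.4847*sin(a)^2 + 0.1044*sin(a) + 0.0324)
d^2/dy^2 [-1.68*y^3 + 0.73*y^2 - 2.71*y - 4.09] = 1.46 - 10.08*y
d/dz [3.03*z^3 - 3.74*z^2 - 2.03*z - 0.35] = 9.09*z^2 - 7.48*z - 2.03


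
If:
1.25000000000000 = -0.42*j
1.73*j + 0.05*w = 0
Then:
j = -2.98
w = 102.98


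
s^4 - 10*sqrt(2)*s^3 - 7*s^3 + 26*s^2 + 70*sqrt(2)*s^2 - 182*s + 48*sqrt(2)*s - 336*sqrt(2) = (s - 7)*(s - 8*sqrt(2))*(s - 3*sqrt(2))*(s + sqrt(2))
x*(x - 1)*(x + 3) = x^3 + 2*x^2 - 3*x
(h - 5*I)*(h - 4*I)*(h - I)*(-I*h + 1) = -I*h^4 - 9*h^3 + 19*I*h^2 - 9*h + 20*I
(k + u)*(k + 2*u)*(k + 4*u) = k^3 + 7*k^2*u + 14*k*u^2 + 8*u^3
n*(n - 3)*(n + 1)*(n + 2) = n^4 - 7*n^2 - 6*n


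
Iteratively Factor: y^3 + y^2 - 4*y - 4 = (y + 1)*(y^2 - 4) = (y - 2)*(y + 1)*(y + 2)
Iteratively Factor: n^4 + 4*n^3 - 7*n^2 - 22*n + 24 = (n + 3)*(n^3 + n^2 - 10*n + 8) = (n - 2)*(n + 3)*(n^2 + 3*n - 4) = (n - 2)*(n + 3)*(n + 4)*(n - 1)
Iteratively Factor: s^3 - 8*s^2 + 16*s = (s - 4)*(s^2 - 4*s) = s*(s - 4)*(s - 4)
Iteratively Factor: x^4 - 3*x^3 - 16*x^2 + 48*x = (x - 4)*(x^3 + x^2 - 12*x) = x*(x - 4)*(x^2 + x - 12) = x*(x - 4)*(x + 4)*(x - 3)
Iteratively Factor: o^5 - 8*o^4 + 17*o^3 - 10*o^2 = (o)*(o^4 - 8*o^3 + 17*o^2 - 10*o) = o*(o - 1)*(o^3 - 7*o^2 + 10*o) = o*(o - 5)*(o - 1)*(o^2 - 2*o) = o*(o - 5)*(o - 2)*(o - 1)*(o)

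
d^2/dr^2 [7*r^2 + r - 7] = 14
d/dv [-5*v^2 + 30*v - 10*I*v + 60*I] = -10*v + 30 - 10*I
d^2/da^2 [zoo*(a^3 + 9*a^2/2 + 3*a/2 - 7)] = zoo*(a + 1)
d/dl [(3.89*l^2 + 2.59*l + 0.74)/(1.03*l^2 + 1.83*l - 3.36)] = (4.451*l^2 - 27.6652*l - 10.0566)/(1.0609*l^4 + 3.7698*l^3 - 3.5727*l^2 - 12.2976*l + 11.2896)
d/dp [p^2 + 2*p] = 2*p + 2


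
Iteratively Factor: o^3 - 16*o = (o)*(o^2 - 16) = o*(o + 4)*(o - 4)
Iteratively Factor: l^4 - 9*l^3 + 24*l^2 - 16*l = (l)*(l^3 - 9*l^2 + 24*l - 16) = l*(l - 4)*(l^2 - 5*l + 4) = l*(l - 4)*(l - 1)*(l - 4)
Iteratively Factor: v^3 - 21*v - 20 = (v - 5)*(v^2 + 5*v + 4) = (v - 5)*(v + 4)*(v + 1)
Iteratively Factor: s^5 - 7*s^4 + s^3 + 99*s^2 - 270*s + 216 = (s - 3)*(s^4 - 4*s^3 - 11*s^2 + 66*s - 72) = (s - 3)*(s + 4)*(s^3 - 8*s^2 + 21*s - 18) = (s - 3)^2*(s + 4)*(s^2 - 5*s + 6) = (s - 3)^2*(s - 2)*(s + 4)*(s - 3)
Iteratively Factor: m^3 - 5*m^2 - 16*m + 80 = (m - 5)*(m^2 - 16) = (m - 5)*(m - 4)*(m + 4)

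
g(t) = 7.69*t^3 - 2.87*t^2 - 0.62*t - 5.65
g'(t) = 23.07*t^2 - 5.74*t - 0.62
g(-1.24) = -23.96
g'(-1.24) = 41.97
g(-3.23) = -292.73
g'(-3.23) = 258.61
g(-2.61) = -160.31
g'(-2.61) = 171.52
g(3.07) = 187.90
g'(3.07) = 199.19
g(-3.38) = -333.29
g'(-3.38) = 282.34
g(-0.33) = -6.03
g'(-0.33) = 3.79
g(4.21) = 514.69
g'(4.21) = 384.11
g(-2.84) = -203.19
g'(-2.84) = 201.75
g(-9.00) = -5838.55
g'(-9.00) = 1919.71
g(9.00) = 5362.31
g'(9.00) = 1816.39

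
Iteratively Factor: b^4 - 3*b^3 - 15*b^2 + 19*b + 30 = (b - 5)*(b^3 + 2*b^2 - 5*b - 6) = (b - 5)*(b + 1)*(b^2 + b - 6) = (b - 5)*(b - 2)*(b + 1)*(b + 3)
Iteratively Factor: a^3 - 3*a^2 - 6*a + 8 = (a - 1)*(a^2 - 2*a - 8) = (a - 1)*(a + 2)*(a - 4)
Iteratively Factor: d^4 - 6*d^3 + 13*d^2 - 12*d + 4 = (d - 2)*(d^3 - 4*d^2 + 5*d - 2) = (d - 2)^2*(d^2 - 2*d + 1) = (d - 2)^2*(d - 1)*(d - 1)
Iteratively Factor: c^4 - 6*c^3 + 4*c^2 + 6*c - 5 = (c + 1)*(c^3 - 7*c^2 + 11*c - 5) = (c - 1)*(c + 1)*(c^2 - 6*c + 5) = (c - 1)^2*(c + 1)*(c - 5)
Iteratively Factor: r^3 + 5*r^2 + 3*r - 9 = (r - 1)*(r^2 + 6*r + 9) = (r - 1)*(r + 3)*(r + 3)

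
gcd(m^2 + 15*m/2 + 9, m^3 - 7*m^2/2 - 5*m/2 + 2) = 1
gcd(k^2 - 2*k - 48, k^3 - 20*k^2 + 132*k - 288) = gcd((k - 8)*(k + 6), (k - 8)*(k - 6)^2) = k - 8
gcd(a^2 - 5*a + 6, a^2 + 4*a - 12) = a - 2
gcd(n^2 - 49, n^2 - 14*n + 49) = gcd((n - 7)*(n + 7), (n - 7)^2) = n - 7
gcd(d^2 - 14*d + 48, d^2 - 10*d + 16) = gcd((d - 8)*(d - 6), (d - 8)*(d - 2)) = d - 8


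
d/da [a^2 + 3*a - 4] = 2*a + 3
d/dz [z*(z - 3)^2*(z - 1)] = 4*z^3 - 21*z^2 + 30*z - 9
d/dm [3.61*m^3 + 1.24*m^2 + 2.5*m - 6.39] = 10.83*m^2 + 2.48*m + 2.5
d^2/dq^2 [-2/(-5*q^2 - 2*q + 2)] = 4*(-25*q^2 - 10*q + 4*(5*q + 1)^2 + 10)/(5*q^2 + 2*q - 2)^3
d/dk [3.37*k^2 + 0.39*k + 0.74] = 6.74*k + 0.39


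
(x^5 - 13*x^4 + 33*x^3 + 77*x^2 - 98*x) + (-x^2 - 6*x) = x^5 - 13*x^4 + 33*x^3 + 76*x^2 - 104*x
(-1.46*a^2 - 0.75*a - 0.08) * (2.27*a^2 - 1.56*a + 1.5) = -3.3142*a^4 + 0.5751*a^3 - 1.2016*a^2 - 1.0002*a - 0.12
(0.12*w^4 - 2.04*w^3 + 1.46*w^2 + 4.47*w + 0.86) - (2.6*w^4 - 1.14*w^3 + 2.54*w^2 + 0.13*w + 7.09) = -2.48*w^4 - 0.9*w^3 - 1.08*w^2 + 4.34*w - 6.23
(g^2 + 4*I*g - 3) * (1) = g^2 + 4*I*g - 3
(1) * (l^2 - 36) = l^2 - 36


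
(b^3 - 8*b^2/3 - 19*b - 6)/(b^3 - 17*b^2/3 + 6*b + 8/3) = (b^2 - 3*b - 18)/(b^2 - 6*b + 8)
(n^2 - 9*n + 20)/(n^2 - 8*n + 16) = (n - 5)/(n - 4)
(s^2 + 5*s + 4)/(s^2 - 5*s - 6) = (s + 4)/(s - 6)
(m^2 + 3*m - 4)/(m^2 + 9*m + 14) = (m^2 + 3*m - 4)/(m^2 + 9*m + 14)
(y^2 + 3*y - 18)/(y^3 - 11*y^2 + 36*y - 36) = (y + 6)/(y^2 - 8*y + 12)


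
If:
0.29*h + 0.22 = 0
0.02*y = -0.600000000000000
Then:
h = -0.76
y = -30.00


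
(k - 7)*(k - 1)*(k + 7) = k^3 - k^2 - 49*k + 49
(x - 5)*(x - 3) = x^2 - 8*x + 15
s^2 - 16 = (s - 4)*(s + 4)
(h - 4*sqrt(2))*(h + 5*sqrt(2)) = h^2 + sqrt(2)*h - 40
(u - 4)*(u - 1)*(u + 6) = u^3 + u^2 - 26*u + 24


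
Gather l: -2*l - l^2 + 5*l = -l^2 + 3*l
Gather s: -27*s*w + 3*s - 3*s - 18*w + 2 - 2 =-27*s*w - 18*w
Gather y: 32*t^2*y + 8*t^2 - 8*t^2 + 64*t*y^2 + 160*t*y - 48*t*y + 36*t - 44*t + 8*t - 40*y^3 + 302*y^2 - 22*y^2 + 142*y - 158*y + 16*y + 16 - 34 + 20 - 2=-40*y^3 + y^2*(64*t + 280) + y*(32*t^2 + 112*t)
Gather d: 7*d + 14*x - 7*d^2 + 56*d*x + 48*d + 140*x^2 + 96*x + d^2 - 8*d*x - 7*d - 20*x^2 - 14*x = -6*d^2 + d*(48*x + 48) + 120*x^2 + 96*x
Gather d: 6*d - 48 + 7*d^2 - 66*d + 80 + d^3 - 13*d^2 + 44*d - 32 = d^3 - 6*d^2 - 16*d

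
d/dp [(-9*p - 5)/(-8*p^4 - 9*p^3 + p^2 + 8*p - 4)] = (72*p^4 + 81*p^3 - 9*p^2 - 72*p - (9*p + 5)*(32*p^3 + 27*p^2 - 2*p - 8) + 36)/(8*p^4 + 9*p^3 - p^2 - 8*p + 4)^2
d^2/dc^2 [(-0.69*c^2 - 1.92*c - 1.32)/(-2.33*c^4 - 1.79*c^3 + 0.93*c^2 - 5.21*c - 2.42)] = (22.475646*c^8 + 142.348554*c^7 + 278.858844*c^6 + 76.59486*c^5 - 291.739122*c^4 - 255.234114*c^3 - 99.091476*c^2 - 46.75572*c + 37.268352)/(12.649337*c^12 + 29.153193*c^11 + 7.250028*c^10 + 67.31654*c^9 + 166.896108*c^8 + 47.545866*c^7 + 128.692758*c^6 + 311.373396*c^5 + 106.895439*c^4 + 102.515873*c^3 + 180.72681*c^2 + 91.535532*c + 14.172488)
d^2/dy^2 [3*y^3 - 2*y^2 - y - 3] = 18*y - 4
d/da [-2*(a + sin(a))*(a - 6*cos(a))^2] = 2*(a - 6*cos(a))*(-2*(a + sin(a))*(6*sin(a) + 1) - (a - 6*cos(a))*(cos(a) + 1))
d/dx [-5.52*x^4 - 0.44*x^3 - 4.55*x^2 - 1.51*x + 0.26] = -22.08*x^3 - 1.32*x^2 - 9.1*x - 1.51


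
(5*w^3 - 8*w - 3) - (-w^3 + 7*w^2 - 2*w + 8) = 6*w^3 - 7*w^2 - 6*w - 11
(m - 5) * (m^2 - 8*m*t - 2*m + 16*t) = m^3 - 8*m^2*t - 7*m^2 + 56*m*t + 10*m - 80*t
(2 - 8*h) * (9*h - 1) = -72*h^2 + 26*h - 2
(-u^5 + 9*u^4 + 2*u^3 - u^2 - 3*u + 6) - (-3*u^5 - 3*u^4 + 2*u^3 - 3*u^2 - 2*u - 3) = 2*u^5 + 12*u^4 + 2*u^2 - u + 9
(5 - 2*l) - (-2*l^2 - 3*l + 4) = 2*l^2 + l + 1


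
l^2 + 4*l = l*(l + 4)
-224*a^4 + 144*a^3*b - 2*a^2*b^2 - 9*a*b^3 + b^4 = (-7*a + b)*(-4*a + b)*(-2*a + b)*(4*a + b)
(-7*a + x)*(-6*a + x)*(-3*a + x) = -126*a^3 + 81*a^2*x - 16*a*x^2 + x^3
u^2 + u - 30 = (u - 5)*(u + 6)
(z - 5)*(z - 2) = z^2 - 7*z + 10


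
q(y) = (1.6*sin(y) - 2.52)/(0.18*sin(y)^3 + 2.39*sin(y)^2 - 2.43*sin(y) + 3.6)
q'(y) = (1.6*sin(y) - 2.52)*(-0.54*sin(y)^2*cos(y) - 4.78*sin(y)*cos(y) + 2.43*cos(y))/(0.18*sin(y)^3 + 2.39*sin(y)^2 - 2.43*sin(y) + 3.6)^2 + 1.6*cos(y)/(0.18*sin(y)^3 + 2.39*sin(y)^2 - 2.43*sin(y) + 3.6)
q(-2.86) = -0.67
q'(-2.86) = 0.19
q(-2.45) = -0.58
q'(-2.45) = 0.19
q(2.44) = -0.48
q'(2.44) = -0.50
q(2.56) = -0.54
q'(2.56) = -0.50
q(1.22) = -0.28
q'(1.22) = 0.22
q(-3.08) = -0.70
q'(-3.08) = 0.08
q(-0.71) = -0.58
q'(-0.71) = -0.18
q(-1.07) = -0.53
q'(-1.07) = -0.11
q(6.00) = -0.67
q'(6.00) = -0.19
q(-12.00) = -0.55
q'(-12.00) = 0.49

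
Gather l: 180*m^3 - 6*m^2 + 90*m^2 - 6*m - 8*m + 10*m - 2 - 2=180*m^3 + 84*m^2 - 4*m - 4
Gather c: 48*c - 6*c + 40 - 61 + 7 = 42*c - 14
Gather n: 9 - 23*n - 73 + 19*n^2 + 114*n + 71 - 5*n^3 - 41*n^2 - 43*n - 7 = -5*n^3 - 22*n^2 + 48*n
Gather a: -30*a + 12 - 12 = -30*a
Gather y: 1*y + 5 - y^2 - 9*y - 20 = -y^2 - 8*y - 15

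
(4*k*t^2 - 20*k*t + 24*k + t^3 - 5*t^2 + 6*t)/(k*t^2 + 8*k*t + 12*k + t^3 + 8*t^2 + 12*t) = (4*k*t^2 - 20*k*t + 24*k + t^3 - 5*t^2 + 6*t)/(k*t^2 + 8*k*t + 12*k + t^3 + 8*t^2 + 12*t)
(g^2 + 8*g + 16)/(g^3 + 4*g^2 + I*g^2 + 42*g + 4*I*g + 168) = (g + 4)/(g^2 + I*g + 42)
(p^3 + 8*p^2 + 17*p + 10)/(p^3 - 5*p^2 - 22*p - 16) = (p + 5)/(p - 8)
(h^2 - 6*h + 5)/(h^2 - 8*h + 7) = (h - 5)/(h - 7)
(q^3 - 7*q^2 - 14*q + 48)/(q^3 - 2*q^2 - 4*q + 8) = (q^2 - 5*q - 24)/(q^2 - 4)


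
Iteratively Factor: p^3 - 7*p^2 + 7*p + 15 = (p + 1)*(p^2 - 8*p + 15) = (p - 3)*(p + 1)*(p - 5)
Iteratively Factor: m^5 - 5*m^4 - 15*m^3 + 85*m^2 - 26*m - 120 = (m - 3)*(m^4 - 2*m^3 - 21*m^2 + 22*m + 40) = (m - 3)*(m + 1)*(m^3 - 3*m^2 - 18*m + 40) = (m - 3)*(m + 1)*(m + 4)*(m^2 - 7*m + 10) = (m - 5)*(m - 3)*(m + 1)*(m + 4)*(m - 2)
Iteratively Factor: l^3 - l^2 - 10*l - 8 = (l + 1)*(l^2 - 2*l - 8) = (l - 4)*(l + 1)*(l + 2)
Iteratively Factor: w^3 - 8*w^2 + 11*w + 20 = (w + 1)*(w^2 - 9*w + 20) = (w - 4)*(w + 1)*(w - 5)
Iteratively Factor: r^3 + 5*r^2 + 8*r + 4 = (r + 2)*(r^2 + 3*r + 2) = (r + 1)*(r + 2)*(r + 2)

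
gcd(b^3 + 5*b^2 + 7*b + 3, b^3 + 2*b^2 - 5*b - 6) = b^2 + 4*b + 3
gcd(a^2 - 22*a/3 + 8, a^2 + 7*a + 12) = 1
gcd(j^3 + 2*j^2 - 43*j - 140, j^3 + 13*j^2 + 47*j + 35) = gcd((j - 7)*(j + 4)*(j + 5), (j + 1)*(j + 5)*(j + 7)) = j + 5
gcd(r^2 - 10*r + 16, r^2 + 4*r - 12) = r - 2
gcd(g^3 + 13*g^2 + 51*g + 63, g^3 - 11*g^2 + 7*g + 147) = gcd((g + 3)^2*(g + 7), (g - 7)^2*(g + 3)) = g + 3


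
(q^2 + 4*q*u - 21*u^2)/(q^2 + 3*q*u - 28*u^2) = (q - 3*u)/(q - 4*u)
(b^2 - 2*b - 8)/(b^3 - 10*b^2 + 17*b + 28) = (b + 2)/(b^2 - 6*b - 7)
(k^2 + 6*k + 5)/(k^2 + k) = (k + 5)/k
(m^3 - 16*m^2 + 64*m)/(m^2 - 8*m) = m - 8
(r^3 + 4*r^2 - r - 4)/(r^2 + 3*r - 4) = r + 1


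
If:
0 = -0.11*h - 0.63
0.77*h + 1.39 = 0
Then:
No Solution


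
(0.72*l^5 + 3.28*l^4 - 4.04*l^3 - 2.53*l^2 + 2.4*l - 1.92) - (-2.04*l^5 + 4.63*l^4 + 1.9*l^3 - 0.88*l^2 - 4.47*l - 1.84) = 2.76*l^5 - 1.35*l^4 - 5.94*l^3 - 1.65*l^2 + 6.87*l - 0.0799999999999998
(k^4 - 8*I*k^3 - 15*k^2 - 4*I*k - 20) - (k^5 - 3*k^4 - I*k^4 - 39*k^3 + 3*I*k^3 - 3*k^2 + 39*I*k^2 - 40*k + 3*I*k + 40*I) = -k^5 + 4*k^4 + I*k^4 + 39*k^3 - 11*I*k^3 - 12*k^2 - 39*I*k^2 + 40*k - 7*I*k - 20 - 40*I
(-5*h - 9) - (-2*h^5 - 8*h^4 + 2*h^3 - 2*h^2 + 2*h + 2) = 2*h^5 + 8*h^4 - 2*h^3 + 2*h^2 - 7*h - 11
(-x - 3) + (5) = 2 - x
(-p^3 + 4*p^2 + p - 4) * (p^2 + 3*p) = -p^5 + p^4 + 13*p^3 - p^2 - 12*p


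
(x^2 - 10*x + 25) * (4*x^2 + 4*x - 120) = 4*x^4 - 36*x^3 - 60*x^2 + 1300*x - 3000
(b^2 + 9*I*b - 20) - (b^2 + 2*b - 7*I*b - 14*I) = -2*b + 16*I*b - 20 + 14*I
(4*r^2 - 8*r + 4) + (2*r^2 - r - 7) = 6*r^2 - 9*r - 3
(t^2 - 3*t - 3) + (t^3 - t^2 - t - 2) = t^3 - 4*t - 5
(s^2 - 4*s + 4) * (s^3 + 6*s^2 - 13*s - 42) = s^5 + 2*s^4 - 33*s^3 + 34*s^2 + 116*s - 168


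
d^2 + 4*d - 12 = (d - 2)*(d + 6)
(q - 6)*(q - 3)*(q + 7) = q^3 - 2*q^2 - 45*q + 126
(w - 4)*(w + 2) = w^2 - 2*w - 8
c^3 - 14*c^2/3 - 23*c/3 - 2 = (c - 6)*(c + 1/3)*(c + 1)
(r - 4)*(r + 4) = r^2 - 16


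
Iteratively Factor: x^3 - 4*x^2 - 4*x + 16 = (x + 2)*(x^2 - 6*x + 8) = (x - 4)*(x + 2)*(x - 2)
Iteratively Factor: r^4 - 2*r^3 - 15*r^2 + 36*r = (r - 3)*(r^3 + r^2 - 12*r) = r*(r - 3)*(r^2 + r - 12) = r*(r - 3)*(r + 4)*(r - 3)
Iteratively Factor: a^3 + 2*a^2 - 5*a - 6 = (a + 3)*(a^2 - a - 2) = (a - 2)*(a + 3)*(a + 1)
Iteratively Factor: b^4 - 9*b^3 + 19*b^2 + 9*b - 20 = (b + 1)*(b^3 - 10*b^2 + 29*b - 20) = (b - 1)*(b + 1)*(b^2 - 9*b + 20) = (b - 5)*(b - 1)*(b + 1)*(b - 4)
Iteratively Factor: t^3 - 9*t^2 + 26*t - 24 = (t - 2)*(t^2 - 7*t + 12) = (t - 3)*(t - 2)*(t - 4)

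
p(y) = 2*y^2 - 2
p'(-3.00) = -12.00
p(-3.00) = 16.00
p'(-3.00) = -12.00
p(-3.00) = 16.00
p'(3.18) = 12.72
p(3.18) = 18.22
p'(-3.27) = -13.08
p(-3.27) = 19.39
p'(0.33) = 1.32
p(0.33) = -1.78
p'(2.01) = 8.04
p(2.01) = 6.08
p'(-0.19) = -0.76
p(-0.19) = -1.93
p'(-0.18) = -0.72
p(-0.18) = -1.94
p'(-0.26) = -1.04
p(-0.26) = -1.86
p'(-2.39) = -9.56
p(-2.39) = 9.42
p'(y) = 4*y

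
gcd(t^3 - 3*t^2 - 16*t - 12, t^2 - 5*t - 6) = t^2 - 5*t - 6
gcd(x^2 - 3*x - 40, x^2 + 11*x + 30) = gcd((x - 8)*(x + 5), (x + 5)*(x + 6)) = x + 5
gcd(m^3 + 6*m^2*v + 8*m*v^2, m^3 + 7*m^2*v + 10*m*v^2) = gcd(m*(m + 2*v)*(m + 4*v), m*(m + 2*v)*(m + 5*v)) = m^2 + 2*m*v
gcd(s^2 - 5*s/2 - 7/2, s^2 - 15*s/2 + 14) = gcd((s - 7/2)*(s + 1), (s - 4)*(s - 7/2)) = s - 7/2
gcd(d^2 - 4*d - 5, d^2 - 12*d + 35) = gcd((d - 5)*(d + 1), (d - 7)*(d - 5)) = d - 5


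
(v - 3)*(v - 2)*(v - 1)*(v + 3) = v^4 - 3*v^3 - 7*v^2 + 27*v - 18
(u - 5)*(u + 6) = u^2 + u - 30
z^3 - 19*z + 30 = (z - 3)*(z - 2)*(z + 5)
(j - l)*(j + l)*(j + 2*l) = j^3 + 2*j^2*l - j*l^2 - 2*l^3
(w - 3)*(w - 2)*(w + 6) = w^3 + w^2 - 24*w + 36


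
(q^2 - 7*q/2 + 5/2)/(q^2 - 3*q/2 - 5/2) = (q - 1)/(q + 1)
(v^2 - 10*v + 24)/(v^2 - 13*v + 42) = (v - 4)/(v - 7)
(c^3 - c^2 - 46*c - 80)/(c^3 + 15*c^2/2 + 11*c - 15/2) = 2*(c^2 - 6*c - 16)/(2*c^2 + 5*c - 3)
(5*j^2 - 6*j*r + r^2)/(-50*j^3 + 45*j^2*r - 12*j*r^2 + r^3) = (-j + r)/(10*j^2 - 7*j*r + r^2)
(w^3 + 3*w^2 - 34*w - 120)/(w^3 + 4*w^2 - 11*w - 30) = (w^2 - 2*w - 24)/(w^2 - w - 6)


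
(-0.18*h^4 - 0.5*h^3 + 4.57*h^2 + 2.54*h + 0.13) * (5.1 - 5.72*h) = 1.0296*h^5 + 1.942*h^4 - 28.6904*h^3 + 8.7782*h^2 + 12.2104*h + 0.663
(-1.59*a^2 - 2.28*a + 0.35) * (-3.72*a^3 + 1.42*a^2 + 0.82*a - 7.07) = 5.9148*a^5 + 6.2238*a^4 - 5.8434*a^3 + 9.8687*a^2 + 16.4066*a - 2.4745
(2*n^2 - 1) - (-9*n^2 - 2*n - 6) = 11*n^2 + 2*n + 5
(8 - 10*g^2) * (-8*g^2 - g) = 80*g^4 + 10*g^3 - 64*g^2 - 8*g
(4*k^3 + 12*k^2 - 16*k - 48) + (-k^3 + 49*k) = 3*k^3 + 12*k^2 + 33*k - 48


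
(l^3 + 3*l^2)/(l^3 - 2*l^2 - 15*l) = l/(l - 5)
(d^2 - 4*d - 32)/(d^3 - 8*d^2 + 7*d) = (d^2 - 4*d - 32)/(d*(d^2 - 8*d + 7))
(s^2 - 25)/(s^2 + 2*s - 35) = (s + 5)/(s + 7)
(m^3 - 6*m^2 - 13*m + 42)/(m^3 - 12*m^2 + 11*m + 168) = (m - 2)/(m - 8)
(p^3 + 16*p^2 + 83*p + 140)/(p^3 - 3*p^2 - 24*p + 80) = (p^2 + 11*p + 28)/(p^2 - 8*p + 16)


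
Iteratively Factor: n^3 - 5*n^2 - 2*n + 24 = (n - 4)*(n^2 - n - 6) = (n - 4)*(n - 3)*(n + 2)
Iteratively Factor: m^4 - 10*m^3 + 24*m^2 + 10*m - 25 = (m - 5)*(m^3 - 5*m^2 - m + 5) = (m - 5)*(m + 1)*(m^2 - 6*m + 5) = (m - 5)^2*(m + 1)*(m - 1)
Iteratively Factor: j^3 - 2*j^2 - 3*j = (j)*(j^2 - 2*j - 3) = j*(j - 3)*(j + 1)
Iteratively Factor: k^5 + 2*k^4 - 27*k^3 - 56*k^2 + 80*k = (k)*(k^4 + 2*k^3 - 27*k^2 - 56*k + 80) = k*(k + 4)*(k^3 - 2*k^2 - 19*k + 20) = k*(k - 1)*(k + 4)*(k^2 - k - 20) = k*(k - 5)*(k - 1)*(k + 4)*(k + 4)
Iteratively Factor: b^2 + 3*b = (b)*(b + 3)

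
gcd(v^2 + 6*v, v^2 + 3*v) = v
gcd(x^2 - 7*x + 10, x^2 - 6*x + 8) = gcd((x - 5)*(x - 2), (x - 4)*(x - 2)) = x - 2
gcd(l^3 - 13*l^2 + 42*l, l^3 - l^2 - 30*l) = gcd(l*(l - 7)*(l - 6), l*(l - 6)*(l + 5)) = l^2 - 6*l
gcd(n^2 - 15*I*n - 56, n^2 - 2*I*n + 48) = n - 8*I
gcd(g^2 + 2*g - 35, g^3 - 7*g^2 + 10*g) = g - 5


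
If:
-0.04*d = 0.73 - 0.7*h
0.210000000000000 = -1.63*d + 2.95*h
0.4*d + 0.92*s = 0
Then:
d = 1.96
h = 1.15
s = -0.85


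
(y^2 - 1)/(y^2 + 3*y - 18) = (y^2 - 1)/(y^2 + 3*y - 18)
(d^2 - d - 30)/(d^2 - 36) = (d + 5)/(d + 6)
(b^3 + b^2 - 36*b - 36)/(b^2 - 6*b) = b + 7 + 6/b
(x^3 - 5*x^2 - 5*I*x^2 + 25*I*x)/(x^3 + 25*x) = (x - 5)/(x + 5*I)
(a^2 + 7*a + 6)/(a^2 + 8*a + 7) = (a + 6)/(a + 7)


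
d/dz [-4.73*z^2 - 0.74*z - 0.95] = -9.46*z - 0.74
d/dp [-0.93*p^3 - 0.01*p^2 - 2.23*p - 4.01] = -2.79*p^2 - 0.02*p - 2.23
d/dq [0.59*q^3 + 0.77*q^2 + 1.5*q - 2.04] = 1.77*q^2 + 1.54*q + 1.5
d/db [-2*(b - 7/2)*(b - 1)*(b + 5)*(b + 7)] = -8*b^3 - 45*b^2 + 62*b + 231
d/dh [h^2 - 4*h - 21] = 2*h - 4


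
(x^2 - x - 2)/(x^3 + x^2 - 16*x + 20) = (x + 1)/(x^2 + 3*x - 10)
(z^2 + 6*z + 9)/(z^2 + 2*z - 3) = (z + 3)/(z - 1)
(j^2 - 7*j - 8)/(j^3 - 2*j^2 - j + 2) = (j - 8)/(j^2 - 3*j + 2)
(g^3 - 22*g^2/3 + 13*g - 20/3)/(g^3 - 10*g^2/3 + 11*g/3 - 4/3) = (g - 5)/(g - 1)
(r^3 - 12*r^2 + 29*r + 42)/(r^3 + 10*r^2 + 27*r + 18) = (r^2 - 13*r + 42)/(r^2 + 9*r + 18)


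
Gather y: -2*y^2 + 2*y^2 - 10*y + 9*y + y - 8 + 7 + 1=0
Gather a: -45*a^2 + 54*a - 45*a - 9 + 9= -45*a^2 + 9*a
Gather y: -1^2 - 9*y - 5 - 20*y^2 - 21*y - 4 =-20*y^2 - 30*y - 10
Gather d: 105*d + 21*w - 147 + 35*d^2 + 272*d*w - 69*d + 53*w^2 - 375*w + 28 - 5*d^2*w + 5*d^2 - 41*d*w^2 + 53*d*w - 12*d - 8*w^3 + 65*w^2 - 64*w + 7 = d^2*(40 - 5*w) + d*(-41*w^2 + 325*w + 24) - 8*w^3 + 118*w^2 - 418*w - 112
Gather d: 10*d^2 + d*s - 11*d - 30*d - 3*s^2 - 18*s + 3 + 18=10*d^2 + d*(s - 41) - 3*s^2 - 18*s + 21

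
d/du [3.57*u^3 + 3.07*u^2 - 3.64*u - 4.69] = 10.71*u^2 + 6.14*u - 3.64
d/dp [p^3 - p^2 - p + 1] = 3*p^2 - 2*p - 1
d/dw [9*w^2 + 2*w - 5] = 18*w + 2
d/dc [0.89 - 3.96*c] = -3.96000000000000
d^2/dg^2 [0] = 0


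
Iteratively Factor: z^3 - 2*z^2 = (z - 2)*(z^2) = z*(z - 2)*(z)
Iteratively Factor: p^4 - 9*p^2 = (p + 3)*(p^3 - 3*p^2) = (p - 3)*(p + 3)*(p^2) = p*(p - 3)*(p + 3)*(p)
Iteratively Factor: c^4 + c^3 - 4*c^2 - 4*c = (c + 1)*(c^3 - 4*c) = c*(c + 1)*(c^2 - 4) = c*(c + 1)*(c + 2)*(c - 2)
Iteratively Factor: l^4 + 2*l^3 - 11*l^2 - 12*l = (l + 1)*(l^3 + l^2 - 12*l) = l*(l + 1)*(l^2 + l - 12) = l*(l + 1)*(l + 4)*(l - 3)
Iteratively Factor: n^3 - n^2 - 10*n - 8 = (n + 2)*(n^2 - 3*n - 4) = (n - 4)*(n + 2)*(n + 1)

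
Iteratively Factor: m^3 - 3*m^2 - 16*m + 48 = (m - 3)*(m^2 - 16) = (m - 4)*(m - 3)*(m + 4)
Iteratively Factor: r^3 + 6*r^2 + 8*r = (r + 2)*(r^2 + 4*r) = (r + 2)*(r + 4)*(r)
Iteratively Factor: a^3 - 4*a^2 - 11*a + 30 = (a + 3)*(a^2 - 7*a + 10) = (a - 5)*(a + 3)*(a - 2)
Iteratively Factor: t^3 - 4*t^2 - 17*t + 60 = (t - 3)*(t^2 - t - 20) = (t - 5)*(t - 3)*(t + 4)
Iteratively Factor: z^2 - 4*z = (z - 4)*(z)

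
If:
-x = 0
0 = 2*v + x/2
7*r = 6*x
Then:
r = 0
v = 0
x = 0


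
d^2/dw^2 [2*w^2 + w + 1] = 4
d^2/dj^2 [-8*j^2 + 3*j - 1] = -16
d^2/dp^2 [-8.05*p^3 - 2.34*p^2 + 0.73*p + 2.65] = -48.3*p - 4.68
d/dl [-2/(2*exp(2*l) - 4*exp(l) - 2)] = 2*(exp(l) - 1)*exp(l)/(-exp(2*l) + 2*exp(l) + 1)^2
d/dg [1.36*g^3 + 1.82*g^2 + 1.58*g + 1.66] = 4.08*g^2 + 3.64*g + 1.58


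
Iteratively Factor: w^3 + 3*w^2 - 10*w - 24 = (w - 3)*(w^2 + 6*w + 8) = (w - 3)*(w + 2)*(w + 4)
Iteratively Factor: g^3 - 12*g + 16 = (g + 4)*(g^2 - 4*g + 4) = (g - 2)*(g + 4)*(g - 2)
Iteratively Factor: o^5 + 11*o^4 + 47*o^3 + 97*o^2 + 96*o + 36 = (o + 3)*(o^4 + 8*o^3 + 23*o^2 + 28*o + 12) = (o + 2)*(o + 3)*(o^3 + 6*o^2 + 11*o + 6) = (o + 1)*(o + 2)*(o + 3)*(o^2 + 5*o + 6) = (o + 1)*(o + 2)*(o + 3)^2*(o + 2)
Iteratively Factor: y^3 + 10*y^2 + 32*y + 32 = (y + 4)*(y^2 + 6*y + 8) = (y + 2)*(y + 4)*(y + 4)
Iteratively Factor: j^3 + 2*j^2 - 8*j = (j - 2)*(j^2 + 4*j) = j*(j - 2)*(j + 4)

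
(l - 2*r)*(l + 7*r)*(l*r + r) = l^3*r + 5*l^2*r^2 + l^2*r - 14*l*r^3 + 5*l*r^2 - 14*r^3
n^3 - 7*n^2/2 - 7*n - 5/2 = (n - 5)*(n + 1/2)*(n + 1)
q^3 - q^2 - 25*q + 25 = (q - 5)*(q - 1)*(q + 5)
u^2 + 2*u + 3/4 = (u + 1/2)*(u + 3/2)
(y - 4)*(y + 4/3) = y^2 - 8*y/3 - 16/3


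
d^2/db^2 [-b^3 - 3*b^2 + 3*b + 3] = -6*b - 6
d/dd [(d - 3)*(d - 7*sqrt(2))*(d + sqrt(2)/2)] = 3*d^2 - 13*sqrt(2)*d - 6*d - 7 + 39*sqrt(2)/2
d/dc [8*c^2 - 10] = 16*c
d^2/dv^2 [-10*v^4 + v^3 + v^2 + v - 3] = -120*v^2 + 6*v + 2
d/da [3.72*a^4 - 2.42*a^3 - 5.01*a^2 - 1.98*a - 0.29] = 14.88*a^3 - 7.26*a^2 - 10.02*a - 1.98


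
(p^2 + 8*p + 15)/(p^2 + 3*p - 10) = (p + 3)/(p - 2)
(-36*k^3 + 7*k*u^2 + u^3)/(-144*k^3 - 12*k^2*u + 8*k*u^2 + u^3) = (-6*k^2 + k*u + u^2)/(-24*k^2 + 2*k*u + u^2)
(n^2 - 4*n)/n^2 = (n - 4)/n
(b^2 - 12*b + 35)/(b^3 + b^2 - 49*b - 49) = (b - 5)/(b^2 + 8*b + 7)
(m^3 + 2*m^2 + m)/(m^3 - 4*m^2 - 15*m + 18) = m*(m^2 + 2*m + 1)/(m^3 - 4*m^2 - 15*m + 18)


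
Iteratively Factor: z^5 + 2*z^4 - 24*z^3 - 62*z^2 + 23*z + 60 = (z + 4)*(z^4 - 2*z^3 - 16*z^2 + 2*z + 15) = (z - 1)*(z + 4)*(z^3 - z^2 - 17*z - 15) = (z - 1)*(z + 3)*(z + 4)*(z^2 - 4*z - 5) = (z - 1)*(z + 1)*(z + 3)*(z + 4)*(z - 5)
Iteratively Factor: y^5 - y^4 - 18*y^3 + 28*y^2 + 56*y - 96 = (y + 4)*(y^4 - 5*y^3 + 2*y^2 + 20*y - 24) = (y - 2)*(y + 4)*(y^3 - 3*y^2 - 4*y + 12) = (y - 2)*(y + 2)*(y + 4)*(y^2 - 5*y + 6) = (y - 3)*(y - 2)*(y + 2)*(y + 4)*(y - 2)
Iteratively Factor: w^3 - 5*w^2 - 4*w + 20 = (w + 2)*(w^2 - 7*w + 10) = (w - 5)*(w + 2)*(w - 2)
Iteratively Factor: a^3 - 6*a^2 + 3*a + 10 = (a - 5)*(a^2 - a - 2) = (a - 5)*(a + 1)*(a - 2)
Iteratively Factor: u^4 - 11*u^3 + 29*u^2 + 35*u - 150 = (u - 5)*(u^3 - 6*u^2 - u + 30) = (u - 5)^2*(u^2 - u - 6) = (u - 5)^2*(u + 2)*(u - 3)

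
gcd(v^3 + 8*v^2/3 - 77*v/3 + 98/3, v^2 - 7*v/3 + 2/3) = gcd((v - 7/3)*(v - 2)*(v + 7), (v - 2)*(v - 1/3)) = v - 2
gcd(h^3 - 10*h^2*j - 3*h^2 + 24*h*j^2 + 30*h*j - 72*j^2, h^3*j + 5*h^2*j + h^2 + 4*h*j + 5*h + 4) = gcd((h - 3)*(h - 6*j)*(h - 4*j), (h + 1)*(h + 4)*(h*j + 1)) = 1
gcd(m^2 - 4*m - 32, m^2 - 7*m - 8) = m - 8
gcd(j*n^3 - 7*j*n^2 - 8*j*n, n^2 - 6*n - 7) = n + 1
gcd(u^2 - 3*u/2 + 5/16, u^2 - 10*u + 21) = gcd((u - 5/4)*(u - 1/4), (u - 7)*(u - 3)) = 1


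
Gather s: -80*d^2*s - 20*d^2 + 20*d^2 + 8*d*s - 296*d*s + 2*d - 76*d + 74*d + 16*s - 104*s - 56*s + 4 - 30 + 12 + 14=s*(-80*d^2 - 288*d - 144)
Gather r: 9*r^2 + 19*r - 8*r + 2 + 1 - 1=9*r^2 + 11*r + 2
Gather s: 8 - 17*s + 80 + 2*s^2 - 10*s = 2*s^2 - 27*s + 88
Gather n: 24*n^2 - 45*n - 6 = 24*n^2 - 45*n - 6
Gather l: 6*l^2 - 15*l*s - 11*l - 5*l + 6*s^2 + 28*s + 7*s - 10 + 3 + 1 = 6*l^2 + l*(-15*s - 16) + 6*s^2 + 35*s - 6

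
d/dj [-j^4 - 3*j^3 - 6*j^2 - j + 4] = -4*j^3 - 9*j^2 - 12*j - 1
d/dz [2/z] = -2/z^2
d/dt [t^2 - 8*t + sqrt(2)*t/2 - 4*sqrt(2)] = 2*t - 8 + sqrt(2)/2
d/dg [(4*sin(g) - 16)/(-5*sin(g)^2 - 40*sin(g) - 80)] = 4*(sin(g) - 12)*cos(g)/(5*(sin(g) + 4)^3)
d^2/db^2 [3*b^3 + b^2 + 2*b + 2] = 18*b + 2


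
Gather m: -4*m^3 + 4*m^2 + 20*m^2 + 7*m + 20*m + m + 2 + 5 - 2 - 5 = -4*m^3 + 24*m^2 + 28*m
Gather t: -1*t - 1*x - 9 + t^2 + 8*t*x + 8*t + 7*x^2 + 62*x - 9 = t^2 + t*(8*x + 7) + 7*x^2 + 61*x - 18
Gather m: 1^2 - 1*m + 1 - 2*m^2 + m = 2 - 2*m^2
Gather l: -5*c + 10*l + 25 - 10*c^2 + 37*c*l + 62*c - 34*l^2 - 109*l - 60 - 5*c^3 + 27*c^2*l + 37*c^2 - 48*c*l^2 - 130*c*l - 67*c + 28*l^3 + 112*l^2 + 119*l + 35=-5*c^3 + 27*c^2 - 10*c + 28*l^3 + l^2*(78 - 48*c) + l*(27*c^2 - 93*c + 20)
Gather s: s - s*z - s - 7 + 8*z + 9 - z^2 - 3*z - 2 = -s*z - z^2 + 5*z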